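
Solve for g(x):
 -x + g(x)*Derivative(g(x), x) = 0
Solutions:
 g(x) = -sqrt(C1 + x^2)
 g(x) = sqrt(C1 + x^2)


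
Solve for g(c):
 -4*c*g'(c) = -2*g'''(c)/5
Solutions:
 g(c) = C1 + Integral(C2*airyai(10^(1/3)*c) + C3*airybi(10^(1/3)*c), c)


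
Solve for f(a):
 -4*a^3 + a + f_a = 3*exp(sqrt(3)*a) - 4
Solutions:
 f(a) = C1 + a^4 - a^2/2 - 4*a + sqrt(3)*exp(sqrt(3)*a)


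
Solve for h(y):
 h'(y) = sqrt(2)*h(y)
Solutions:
 h(y) = C1*exp(sqrt(2)*y)


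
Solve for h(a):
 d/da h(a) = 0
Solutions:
 h(a) = C1


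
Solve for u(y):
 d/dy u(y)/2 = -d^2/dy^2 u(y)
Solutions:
 u(y) = C1 + C2*exp(-y/2)


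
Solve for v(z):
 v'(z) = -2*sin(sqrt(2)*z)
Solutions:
 v(z) = C1 + sqrt(2)*cos(sqrt(2)*z)


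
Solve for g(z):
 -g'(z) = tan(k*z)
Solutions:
 g(z) = C1 - Piecewise((-log(cos(k*z))/k, Ne(k, 0)), (0, True))


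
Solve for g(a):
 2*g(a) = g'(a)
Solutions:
 g(a) = C1*exp(2*a)


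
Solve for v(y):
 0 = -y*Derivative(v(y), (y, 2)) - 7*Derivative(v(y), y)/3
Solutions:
 v(y) = C1 + C2/y^(4/3)


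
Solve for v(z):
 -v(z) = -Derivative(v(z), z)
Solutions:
 v(z) = C1*exp(z)


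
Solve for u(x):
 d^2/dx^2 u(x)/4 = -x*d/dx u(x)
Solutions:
 u(x) = C1 + C2*erf(sqrt(2)*x)


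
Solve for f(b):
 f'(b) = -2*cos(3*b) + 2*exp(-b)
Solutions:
 f(b) = C1 - 2*sin(3*b)/3 - 2*exp(-b)


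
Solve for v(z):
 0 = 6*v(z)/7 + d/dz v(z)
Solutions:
 v(z) = C1*exp(-6*z/7)


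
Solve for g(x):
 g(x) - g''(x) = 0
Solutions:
 g(x) = C1*exp(-x) + C2*exp(x)


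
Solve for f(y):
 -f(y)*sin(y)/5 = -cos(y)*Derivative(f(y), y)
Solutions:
 f(y) = C1/cos(y)^(1/5)


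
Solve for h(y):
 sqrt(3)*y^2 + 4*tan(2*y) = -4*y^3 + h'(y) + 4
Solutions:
 h(y) = C1 + y^4 + sqrt(3)*y^3/3 - 4*y - 2*log(cos(2*y))


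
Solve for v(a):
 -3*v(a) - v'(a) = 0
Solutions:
 v(a) = C1*exp(-3*a)


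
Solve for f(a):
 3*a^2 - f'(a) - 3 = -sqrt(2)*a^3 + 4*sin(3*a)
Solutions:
 f(a) = C1 + sqrt(2)*a^4/4 + a^3 - 3*a + 4*cos(3*a)/3


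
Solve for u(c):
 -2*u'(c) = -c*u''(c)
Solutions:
 u(c) = C1 + C2*c^3


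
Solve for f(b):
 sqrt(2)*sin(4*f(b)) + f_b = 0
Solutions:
 f(b) = -acos((-C1 - exp(8*sqrt(2)*b))/(C1 - exp(8*sqrt(2)*b)))/4 + pi/2
 f(b) = acos((-C1 - exp(8*sqrt(2)*b))/(C1 - exp(8*sqrt(2)*b)))/4


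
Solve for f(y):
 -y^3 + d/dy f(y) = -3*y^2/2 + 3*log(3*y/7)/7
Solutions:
 f(y) = C1 + y^4/4 - y^3/2 + 3*y*log(y)/7 - 3*y*log(7)/7 - 3*y/7 + 3*y*log(3)/7


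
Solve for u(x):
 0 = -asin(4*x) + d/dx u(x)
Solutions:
 u(x) = C1 + x*asin(4*x) + sqrt(1 - 16*x^2)/4


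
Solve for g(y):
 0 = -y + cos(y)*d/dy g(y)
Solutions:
 g(y) = C1 + Integral(y/cos(y), y)


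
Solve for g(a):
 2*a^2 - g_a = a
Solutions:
 g(a) = C1 + 2*a^3/3 - a^2/2


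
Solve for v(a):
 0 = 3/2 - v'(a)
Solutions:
 v(a) = C1 + 3*a/2


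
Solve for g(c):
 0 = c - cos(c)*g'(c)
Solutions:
 g(c) = C1 + Integral(c/cos(c), c)


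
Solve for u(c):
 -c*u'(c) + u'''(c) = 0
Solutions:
 u(c) = C1 + Integral(C2*airyai(c) + C3*airybi(c), c)


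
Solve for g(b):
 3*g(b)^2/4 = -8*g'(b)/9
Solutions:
 g(b) = 32/(C1 + 27*b)


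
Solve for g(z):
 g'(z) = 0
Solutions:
 g(z) = C1


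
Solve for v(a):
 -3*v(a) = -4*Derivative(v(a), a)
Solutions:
 v(a) = C1*exp(3*a/4)


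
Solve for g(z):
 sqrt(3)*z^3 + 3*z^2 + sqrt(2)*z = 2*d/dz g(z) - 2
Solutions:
 g(z) = C1 + sqrt(3)*z^4/8 + z^3/2 + sqrt(2)*z^2/4 + z


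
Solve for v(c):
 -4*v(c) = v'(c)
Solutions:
 v(c) = C1*exp(-4*c)


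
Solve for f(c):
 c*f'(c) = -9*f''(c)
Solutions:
 f(c) = C1 + C2*erf(sqrt(2)*c/6)


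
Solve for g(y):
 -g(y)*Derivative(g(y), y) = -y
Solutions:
 g(y) = -sqrt(C1 + y^2)
 g(y) = sqrt(C1 + y^2)


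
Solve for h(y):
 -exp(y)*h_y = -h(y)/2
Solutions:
 h(y) = C1*exp(-exp(-y)/2)


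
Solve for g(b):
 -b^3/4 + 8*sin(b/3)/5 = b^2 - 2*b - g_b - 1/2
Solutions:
 g(b) = C1 + b^4/16 + b^3/3 - b^2 - b/2 + 24*cos(b/3)/5


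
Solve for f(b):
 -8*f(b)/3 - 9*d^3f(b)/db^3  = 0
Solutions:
 f(b) = C3*exp(-2*b/3) + (C1*sin(sqrt(3)*b/3) + C2*cos(sqrt(3)*b/3))*exp(b/3)


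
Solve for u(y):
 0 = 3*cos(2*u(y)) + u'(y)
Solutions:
 u(y) = -asin((C1 + exp(12*y))/(C1 - exp(12*y)))/2 + pi/2
 u(y) = asin((C1 + exp(12*y))/(C1 - exp(12*y)))/2


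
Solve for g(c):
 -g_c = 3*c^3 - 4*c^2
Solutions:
 g(c) = C1 - 3*c^4/4 + 4*c^3/3


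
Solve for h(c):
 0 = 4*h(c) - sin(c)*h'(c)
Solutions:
 h(c) = C1*(cos(c)^2 - 2*cos(c) + 1)/(cos(c)^2 + 2*cos(c) + 1)


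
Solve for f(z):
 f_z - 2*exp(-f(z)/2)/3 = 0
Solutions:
 f(z) = 2*log(C1 + z/3)


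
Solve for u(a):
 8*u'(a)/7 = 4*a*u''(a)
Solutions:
 u(a) = C1 + C2*a^(9/7)


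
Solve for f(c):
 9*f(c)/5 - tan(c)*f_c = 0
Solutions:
 f(c) = C1*sin(c)^(9/5)


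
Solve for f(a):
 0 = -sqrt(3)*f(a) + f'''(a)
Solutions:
 f(a) = C3*exp(3^(1/6)*a) + (C1*sin(3^(2/3)*a/2) + C2*cos(3^(2/3)*a/2))*exp(-3^(1/6)*a/2)


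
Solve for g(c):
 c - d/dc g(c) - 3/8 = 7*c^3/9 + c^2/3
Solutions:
 g(c) = C1 - 7*c^4/36 - c^3/9 + c^2/2 - 3*c/8


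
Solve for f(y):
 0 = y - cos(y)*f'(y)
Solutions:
 f(y) = C1 + Integral(y/cos(y), y)


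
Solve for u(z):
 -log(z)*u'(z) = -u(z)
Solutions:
 u(z) = C1*exp(li(z))


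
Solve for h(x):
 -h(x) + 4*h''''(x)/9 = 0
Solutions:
 h(x) = C1*exp(-sqrt(6)*x/2) + C2*exp(sqrt(6)*x/2) + C3*sin(sqrt(6)*x/2) + C4*cos(sqrt(6)*x/2)


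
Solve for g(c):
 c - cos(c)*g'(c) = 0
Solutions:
 g(c) = C1 + Integral(c/cos(c), c)


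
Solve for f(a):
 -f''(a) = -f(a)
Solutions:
 f(a) = C1*exp(-a) + C2*exp(a)


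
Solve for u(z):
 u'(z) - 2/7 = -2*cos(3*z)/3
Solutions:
 u(z) = C1 + 2*z/7 - 2*sin(3*z)/9


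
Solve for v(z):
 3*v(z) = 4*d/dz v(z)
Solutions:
 v(z) = C1*exp(3*z/4)


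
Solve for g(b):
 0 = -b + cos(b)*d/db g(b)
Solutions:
 g(b) = C1 + Integral(b/cos(b), b)


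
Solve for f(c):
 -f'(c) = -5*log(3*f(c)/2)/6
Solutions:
 6*Integral(1/(-log(_y) - log(3) + log(2)), (_y, f(c)))/5 = C1 - c


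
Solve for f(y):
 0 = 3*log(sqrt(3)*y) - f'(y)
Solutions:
 f(y) = C1 + 3*y*log(y) - 3*y + 3*y*log(3)/2


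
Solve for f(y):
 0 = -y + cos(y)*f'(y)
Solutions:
 f(y) = C1 + Integral(y/cos(y), y)


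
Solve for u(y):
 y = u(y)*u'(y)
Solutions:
 u(y) = -sqrt(C1 + y^2)
 u(y) = sqrt(C1 + y^2)


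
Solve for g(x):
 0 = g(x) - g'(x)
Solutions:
 g(x) = C1*exp(x)


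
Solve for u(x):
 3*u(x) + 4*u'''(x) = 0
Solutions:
 u(x) = C3*exp(-6^(1/3)*x/2) + (C1*sin(2^(1/3)*3^(5/6)*x/4) + C2*cos(2^(1/3)*3^(5/6)*x/4))*exp(6^(1/3)*x/4)


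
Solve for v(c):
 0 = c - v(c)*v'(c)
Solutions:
 v(c) = -sqrt(C1 + c^2)
 v(c) = sqrt(C1 + c^2)


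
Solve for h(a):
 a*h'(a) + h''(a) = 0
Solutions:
 h(a) = C1 + C2*erf(sqrt(2)*a/2)


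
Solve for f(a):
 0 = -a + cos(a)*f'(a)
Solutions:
 f(a) = C1 + Integral(a/cos(a), a)


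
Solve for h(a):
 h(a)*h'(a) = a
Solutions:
 h(a) = -sqrt(C1 + a^2)
 h(a) = sqrt(C1 + a^2)


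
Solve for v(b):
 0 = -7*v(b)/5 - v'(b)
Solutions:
 v(b) = C1*exp(-7*b/5)


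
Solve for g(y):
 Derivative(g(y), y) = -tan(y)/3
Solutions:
 g(y) = C1 + log(cos(y))/3


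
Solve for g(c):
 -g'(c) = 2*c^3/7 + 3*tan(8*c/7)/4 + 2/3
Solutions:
 g(c) = C1 - c^4/14 - 2*c/3 + 21*log(cos(8*c/7))/32


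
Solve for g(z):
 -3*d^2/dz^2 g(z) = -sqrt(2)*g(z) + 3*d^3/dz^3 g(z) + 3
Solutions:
 g(z) = C1*exp(-z*(2*2^(1/3)/(-2 + sqrt(-4 + (2 - 9*sqrt(2))^2) + 9*sqrt(2))^(1/3) + 4 + 2^(2/3)*(-2 + sqrt(-4 + (2 - 9*sqrt(2))^2) + 9*sqrt(2))^(1/3))/12)*sin(2^(1/3)*sqrt(3)*z*(-2^(1/3)*(-2 + sqrt(-4 + (2 - 9*sqrt(2))^2) + 9*sqrt(2))^(1/3) + 2/(-2 + sqrt(-4 + (2 - 9*sqrt(2))^2) + 9*sqrt(2))^(1/3))/12) + C2*exp(-z*(2*2^(1/3)/(-2 + sqrt(-4 + (2 - 9*sqrt(2))^2) + 9*sqrt(2))^(1/3) + 4 + 2^(2/3)*(-2 + sqrt(-4 + (2 - 9*sqrt(2))^2) + 9*sqrt(2))^(1/3))/12)*cos(2^(1/3)*sqrt(3)*z*(-2^(1/3)*(-2 + sqrt(-4 + (2 - 9*sqrt(2))^2) + 9*sqrt(2))^(1/3) + 2/(-2 + sqrt(-4 + (2 - 9*sqrt(2))^2) + 9*sqrt(2))^(1/3))/12) + C3*exp(z*(-2 + 2*2^(1/3)/(-2 + sqrt(-4 + (2 - 9*sqrt(2))^2) + 9*sqrt(2))^(1/3) + 2^(2/3)*(-2 + sqrt(-4 + (2 - 9*sqrt(2))^2) + 9*sqrt(2))^(1/3))/6) + 3*sqrt(2)/2


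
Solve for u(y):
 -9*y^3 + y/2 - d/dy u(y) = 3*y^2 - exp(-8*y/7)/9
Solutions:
 u(y) = C1 - 9*y^4/4 - y^3 + y^2/4 - 7*exp(-8*y/7)/72


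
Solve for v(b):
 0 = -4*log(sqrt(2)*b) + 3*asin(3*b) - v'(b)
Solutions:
 v(b) = C1 - 4*b*log(b) + 3*b*asin(3*b) - 2*b*log(2) + 4*b + sqrt(1 - 9*b^2)


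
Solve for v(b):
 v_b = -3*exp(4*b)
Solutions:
 v(b) = C1 - 3*exp(4*b)/4


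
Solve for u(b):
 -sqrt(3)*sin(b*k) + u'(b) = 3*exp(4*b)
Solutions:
 u(b) = C1 + 3*exp(4*b)/4 - sqrt(3)*cos(b*k)/k


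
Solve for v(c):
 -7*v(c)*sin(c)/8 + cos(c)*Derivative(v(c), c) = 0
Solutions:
 v(c) = C1/cos(c)^(7/8)


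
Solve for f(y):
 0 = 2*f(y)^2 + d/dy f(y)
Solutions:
 f(y) = 1/(C1 + 2*y)


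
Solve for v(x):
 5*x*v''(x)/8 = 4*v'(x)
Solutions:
 v(x) = C1 + C2*x^(37/5)


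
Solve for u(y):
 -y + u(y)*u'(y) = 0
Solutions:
 u(y) = -sqrt(C1 + y^2)
 u(y) = sqrt(C1 + y^2)


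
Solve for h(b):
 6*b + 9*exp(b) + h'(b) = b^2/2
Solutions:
 h(b) = C1 + b^3/6 - 3*b^2 - 9*exp(b)


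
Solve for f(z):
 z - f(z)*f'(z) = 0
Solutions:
 f(z) = -sqrt(C1 + z^2)
 f(z) = sqrt(C1 + z^2)


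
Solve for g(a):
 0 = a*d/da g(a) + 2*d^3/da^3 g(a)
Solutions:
 g(a) = C1 + Integral(C2*airyai(-2^(2/3)*a/2) + C3*airybi(-2^(2/3)*a/2), a)


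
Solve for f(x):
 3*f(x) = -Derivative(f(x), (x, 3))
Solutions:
 f(x) = C3*exp(-3^(1/3)*x) + (C1*sin(3^(5/6)*x/2) + C2*cos(3^(5/6)*x/2))*exp(3^(1/3)*x/2)


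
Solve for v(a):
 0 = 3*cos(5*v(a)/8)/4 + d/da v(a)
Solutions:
 3*a/4 - 4*log(sin(5*v(a)/8) - 1)/5 + 4*log(sin(5*v(a)/8) + 1)/5 = C1


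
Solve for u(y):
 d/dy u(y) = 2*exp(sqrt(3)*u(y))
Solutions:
 u(y) = sqrt(3)*(2*log(-1/(C1 + 2*y)) - log(3))/6


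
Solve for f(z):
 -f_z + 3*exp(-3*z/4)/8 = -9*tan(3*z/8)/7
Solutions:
 f(z) = C1 + 12*log(tan(3*z/8)^2 + 1)/7 - exp(-3*z/4)/2


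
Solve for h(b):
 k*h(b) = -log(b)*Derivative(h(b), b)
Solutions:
 h(b) = C1*exp(-k*li(b))


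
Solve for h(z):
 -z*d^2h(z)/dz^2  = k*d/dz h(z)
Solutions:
 h(z) = C1 + z^(1 - re(k))*(C2*sin(log(z)*Abs(im(k))) + C3*cos(log(z)*im(k)))


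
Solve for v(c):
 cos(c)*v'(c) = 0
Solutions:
 v(c) = C1


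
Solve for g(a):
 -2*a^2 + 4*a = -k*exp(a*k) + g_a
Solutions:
 g(a) = C1 - 2*a^3/3 + 2*a^2 + exp(a*k)


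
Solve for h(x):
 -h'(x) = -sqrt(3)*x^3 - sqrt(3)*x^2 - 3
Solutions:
 h(x) = C1 + sqrt(3)*x^4/4 + sqrt(3)*x^3/3 + 3*x


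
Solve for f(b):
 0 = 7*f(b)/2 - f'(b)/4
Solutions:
 f(b) = C1*exp(14*b)


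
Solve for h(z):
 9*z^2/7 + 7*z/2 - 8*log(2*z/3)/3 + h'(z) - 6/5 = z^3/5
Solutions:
 h(z) = C1 + z^4/20 - 3*z^3/7 - 7*z^2/4 + 8*z*log(z)/3 - 8*z*log(3)/3 - 22*z/15 + 8*z*log(2)/3


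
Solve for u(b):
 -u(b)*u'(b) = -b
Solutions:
 u(b) = -sqrt(C1 + b^2)
 u(b) = sqrt(C1 + b^2)


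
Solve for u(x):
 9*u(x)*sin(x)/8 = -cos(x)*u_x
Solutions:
 u(x) = C1*cos(x)^(9/8)


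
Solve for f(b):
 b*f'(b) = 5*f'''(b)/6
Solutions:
 f(b) = C1 + Integral(C2*airyai(5^(2/3)*6^(1/3)*b/5) + C3*airybi(5^(2/3)*6^(1/3)*b/5), b)


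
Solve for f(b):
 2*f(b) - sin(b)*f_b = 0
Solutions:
 f(b) = C1*(cos(b) - 1)/(cos(b) + 1)


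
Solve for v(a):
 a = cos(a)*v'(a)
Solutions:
 v(a) = C1 + Integral(a/cos(a), a)


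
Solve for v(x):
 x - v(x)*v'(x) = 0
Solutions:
 v(x) = -sqrt(C1 + x^2)
 v(x) = sqrt(C1 + x^2)


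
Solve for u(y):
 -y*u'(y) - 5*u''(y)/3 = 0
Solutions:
 u(y) = C1 + C2*erf(sqrt(30)*y/10)


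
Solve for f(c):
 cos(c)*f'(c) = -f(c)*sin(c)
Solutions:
 f(c) = C1*cos(c)


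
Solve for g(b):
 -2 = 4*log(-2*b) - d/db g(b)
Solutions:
 g(b) = C1 + 4*b*log(-b) + 2*b*(-1 + 2*log(2))


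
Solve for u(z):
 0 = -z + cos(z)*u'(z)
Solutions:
 u(z) = C1 + Integral(z/cos(z), z)


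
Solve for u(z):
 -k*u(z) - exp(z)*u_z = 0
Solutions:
 u(z) = C1*exp(k*exp(-z))


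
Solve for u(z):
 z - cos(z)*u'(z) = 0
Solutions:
 u(z) = C1 + Integral(z/cos(z), z)


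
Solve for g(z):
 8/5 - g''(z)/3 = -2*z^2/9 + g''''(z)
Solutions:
 g(z) = C1 + C2*z + C3*sin(sqrt(3)*z/3) + C4*cos(sqrt(3)*z/3) + z^4/18 + 2*z^2/5


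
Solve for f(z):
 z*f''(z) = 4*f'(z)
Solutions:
 f(z) = C1 + C2*z^5


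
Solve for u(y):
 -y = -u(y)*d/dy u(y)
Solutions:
 u(y) = -sqrt(C1 + y^2)
 u(y) = sqrt(C1 + y^2)


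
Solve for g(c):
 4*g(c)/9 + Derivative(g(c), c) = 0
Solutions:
 g(c) = C1*exp(-4*c/9)


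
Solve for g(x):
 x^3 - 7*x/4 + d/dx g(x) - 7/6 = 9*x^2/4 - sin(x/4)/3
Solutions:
 g(x) = C1 - x^4/4 + 3*x^3/4 + 7*x^2/8 + 7*x/6 + 4*cos(x/4)/3


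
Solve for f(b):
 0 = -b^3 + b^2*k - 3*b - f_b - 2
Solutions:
 f(b) = C1 - b^4/4 + b^3*k/3 - 3*b^2/2 - 2*b


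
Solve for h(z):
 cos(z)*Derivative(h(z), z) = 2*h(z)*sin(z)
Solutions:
 h(z) = C1/cos(z)^2


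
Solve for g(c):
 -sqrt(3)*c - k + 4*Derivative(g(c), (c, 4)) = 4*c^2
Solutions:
 g(c) = C1 + C2*c + C3*c^2 + C4*c^3 + c^6/360 + sqrt(3)*c^5/480 + c^4*k/96


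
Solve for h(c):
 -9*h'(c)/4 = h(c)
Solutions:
 h(c) = C1*exp(-4*c/9)


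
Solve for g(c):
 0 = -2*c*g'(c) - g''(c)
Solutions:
 g(c) = C1 + C2*erf(c)


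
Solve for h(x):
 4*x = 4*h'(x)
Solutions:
 h(x) = C1 + x^2/2


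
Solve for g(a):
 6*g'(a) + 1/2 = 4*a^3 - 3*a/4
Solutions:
 g(a) = C1 + a^4/6 - a^2/16 - a/12


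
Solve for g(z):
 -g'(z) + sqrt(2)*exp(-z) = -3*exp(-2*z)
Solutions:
 g(z) = C1 - sqrt(2)*exp(-z) - 3*exp(-2*z)/2


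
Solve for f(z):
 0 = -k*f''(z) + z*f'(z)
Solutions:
 f(z) = C1 + C2*erf(sqrt(2)*z*sqrt(-1/k)/2)/sqrt(-1/k)


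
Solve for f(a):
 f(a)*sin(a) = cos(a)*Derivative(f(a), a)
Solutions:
 f(a) = C1/cos(a)


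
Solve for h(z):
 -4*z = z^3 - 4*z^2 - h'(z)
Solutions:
 h(z) = C1 + z^4/4 - 4*z^3/3 + 2*z^2


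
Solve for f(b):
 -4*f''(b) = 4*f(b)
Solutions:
 f(b) = C1*sin(b) + C2*cos(b)


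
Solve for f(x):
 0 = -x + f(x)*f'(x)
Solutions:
 f(x) = -sqrt(C1 + x^2)
 f(x) = sqrt(C1 + x^2)


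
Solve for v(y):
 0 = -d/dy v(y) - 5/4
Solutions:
 v(y) = C1 - 5*y/4


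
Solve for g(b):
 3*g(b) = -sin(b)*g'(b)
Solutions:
 g(b) = C1*(cos(b) + 1)^(3/2)/(cos(b) - 1)^(3/2)


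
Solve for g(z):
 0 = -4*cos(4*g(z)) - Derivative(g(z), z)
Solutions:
 g(z) = -asin((C1 + exp(32*z))/(C1 - exp(32*z)))/4 + pi/4
 g(z) = asin((C1 + exp(32*z))/(C1 - exp(32*z)))/4


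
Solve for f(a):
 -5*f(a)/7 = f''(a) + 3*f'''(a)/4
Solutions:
 f(a) = C1*exp(a*(-56 + 56*2^(2/3)*7^(1/3)/(9*sqrt(24945) + 1439)^(1/3) + 2^(1/3)*7^(2/3)*(9*sqrt(24945) + 1439)^(1/3))/126)*sin(14^(1/3)*sqrt(3)*a*(-7^(1/3)*(9*sqrt(24945) + 1439)^(1/3) + 56*2^(1/3)/(9*sqrt(24945) + 1439)^(1/3))/126) + C2*exp(a*(-56 + 56*2^(2/3)*7^(1/3)/(9*sqrt(24945) + 1439)^(1/3) + 2^(1/3)*7^(2/3)*(9*sqrt(24945) + 1439)^(1/3))/126)*cos(14^(1/3)*sqrt(3)*a*(-7^(1/3)*(9*sqrt(24945) + 1439)^(1/3) + 56*2^(1/3)/(9*sqrt(24945) + 1439)^(1/3))/126) + C3*exp(-a*(56*2^(2/3)*7^(1/3)/(9*sqrt(24945) + 1439)^(1/3) + 28 + 2^(1/3)*7^(2/3)*(9*sqrt(24945) + 1439)^(1/3))/63)


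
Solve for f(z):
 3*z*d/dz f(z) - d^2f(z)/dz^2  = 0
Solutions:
 f(z) = C1 + C2*erfi(sqrt(6)*z/2)


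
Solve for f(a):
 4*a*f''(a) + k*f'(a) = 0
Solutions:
 f(a) = C1 + a^(1 - re(k)/4)*(C2*sin(log(a)*Abs(im(k))/4) + C3*cos(log(a)*im(k)/4))


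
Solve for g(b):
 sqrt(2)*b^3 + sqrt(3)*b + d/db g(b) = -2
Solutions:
 g(b) = C1 - sqrt(2)*b^4/4 - sqrt(3)*b^2/2 - 2*b


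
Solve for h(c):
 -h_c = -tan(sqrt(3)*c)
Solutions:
 h(c) = C1 - sqrt(3)*log(cos(sqrt(3)*c))/3


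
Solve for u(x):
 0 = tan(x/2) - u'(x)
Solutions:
 u(x) = C1 - 2*log(cos(x/2))


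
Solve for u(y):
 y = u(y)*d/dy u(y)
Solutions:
 u(y) = -sqrt(C1 + y^2)
 u(y) = sqrt(C1 + y^2)


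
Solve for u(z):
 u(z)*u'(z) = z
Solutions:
 u(z) = -sqrt(C1 + z^2)
 u(z) = sqrt(C1 + z^2)


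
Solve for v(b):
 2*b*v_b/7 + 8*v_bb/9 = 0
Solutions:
 v(b) = C1 + C2*erf(3*sqrt(14)*b/28)


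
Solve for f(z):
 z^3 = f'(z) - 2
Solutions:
 f(z) = C1 + z^4/4 + 2*z


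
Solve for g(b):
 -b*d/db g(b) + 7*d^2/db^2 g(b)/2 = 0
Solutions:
 g(b) = C1 + C2*erfi(sqrt(7)*b/7)


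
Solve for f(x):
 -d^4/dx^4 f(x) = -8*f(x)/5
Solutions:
 f(x) = C1*exp(-10^(3/4)*x/5) + C2*exp(10^(3/4)*x/5) + C3*sin(10^(3/4)*x/5) + C4*cos(10^(3/4)*x/5)


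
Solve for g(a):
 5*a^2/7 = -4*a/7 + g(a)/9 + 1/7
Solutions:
 g(a) = 45*a^2/7 + 36*a/7 - 9/7


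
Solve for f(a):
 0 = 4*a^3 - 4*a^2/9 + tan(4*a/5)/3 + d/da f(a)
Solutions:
 f(a) = C1 - a^4 + 4*a^3/27 + 5*log(cos(4*a/5))/12


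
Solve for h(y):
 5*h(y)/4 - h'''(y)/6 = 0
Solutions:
 h(y) = C3*exp(15^(1/3)*2^(2/3)*y/2) + (C1*sin(2^(2/3)*3^(5/6)*5^(1/3)*y/4) + C2*cos(2^(2/3)*3^(5/6)*5^(1/3)*y/4))*exp(-15^(1/3)*2^(2/3)*y/4)


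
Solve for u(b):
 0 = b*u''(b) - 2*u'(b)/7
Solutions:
 u(b) = C1 + C2*b^(9/7)


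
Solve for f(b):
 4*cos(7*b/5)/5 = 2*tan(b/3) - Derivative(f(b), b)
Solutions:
 f(b) = C1 - 6*log(cos(b/3)) - 4*sin(7*b/5)/7


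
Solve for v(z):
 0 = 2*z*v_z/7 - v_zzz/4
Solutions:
 v(z) = C1 + Integral(C2*airyai(2*7^(2/3)*z/7) + C3*airybi(2*7^(2/3)*z/7), z)


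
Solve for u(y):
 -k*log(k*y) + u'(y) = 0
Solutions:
 u(y) = C1 + k*y*log(k*y) - k*y


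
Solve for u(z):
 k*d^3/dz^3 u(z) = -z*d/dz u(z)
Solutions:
 u(z) = C1 + Integral(C2*airyai(z*(-1/k)^(1/3)) + C3*airybi(z*(-1/k)^(1/3)), z)


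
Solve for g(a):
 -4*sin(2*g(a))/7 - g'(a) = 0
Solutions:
 4*a/7 + log(cos(2*g(a)) - 1)/4 - log(cos(2*g(a)) + 1)/4 = C1


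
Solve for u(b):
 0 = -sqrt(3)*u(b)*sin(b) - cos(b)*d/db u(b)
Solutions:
 u(b) = C1*cos(b)^(sqrt(3))


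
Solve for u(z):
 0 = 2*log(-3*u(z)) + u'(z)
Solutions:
 Integral(1/(log(-_y) + log(3)), (_y, u(z)))/2 = C1 - z


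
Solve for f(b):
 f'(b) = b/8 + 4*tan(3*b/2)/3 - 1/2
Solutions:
 f(b) = C1 + b^2/16 - b/2 - 8*log(cos(3*b/2))/9


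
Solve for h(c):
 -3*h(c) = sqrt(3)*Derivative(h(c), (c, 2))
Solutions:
 h(c) = C1*sin(3^(1/4)*c) + C2*cos(3^(1/4)*c)


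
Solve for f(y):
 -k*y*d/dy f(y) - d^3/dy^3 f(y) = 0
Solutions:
 f(y) = C1 + Integral(C2*airyai(y*(-k)^(1/3)) + C3*airybi(y*(-k)^(1/3)), y)


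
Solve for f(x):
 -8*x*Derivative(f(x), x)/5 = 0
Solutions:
 f(x) = C1


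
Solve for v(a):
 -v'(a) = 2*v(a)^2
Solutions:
 v(a) = 1/(C1 + 2*a)


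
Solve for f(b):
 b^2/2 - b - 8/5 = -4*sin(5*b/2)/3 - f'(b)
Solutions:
 f(b) = C1 - b^3/6 + b^2/2 + 8*b/5 + 8*cos(5*b/2)/15


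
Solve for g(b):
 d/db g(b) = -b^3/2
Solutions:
 g(b) = C1 - b^4/8


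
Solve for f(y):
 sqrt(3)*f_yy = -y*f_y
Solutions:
 f(y) = C1 + C2*erf(sqrt(2)*3^(3/4)*y/6)


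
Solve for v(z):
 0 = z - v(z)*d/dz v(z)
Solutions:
 v(z) = -sqrt(C1 + z^2)
 v(z) = sqrt(C1 + z^2)


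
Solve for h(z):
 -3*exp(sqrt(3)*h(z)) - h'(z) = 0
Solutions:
 h(z) = sqrt(3)*(2*log(1/(C1 + 3*z)) - log(3))/6


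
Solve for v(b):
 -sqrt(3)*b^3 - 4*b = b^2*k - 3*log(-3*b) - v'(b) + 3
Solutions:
 v(b) = C1 + sqrt(3)*b^4/4 + b^3*k/3 + 2*b^2 - 3*b*log(-b) + 3*b*(2 - log(3))


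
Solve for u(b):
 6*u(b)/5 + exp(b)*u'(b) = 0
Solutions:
 u(b) = C1*exp(6*exp(-b)/5)


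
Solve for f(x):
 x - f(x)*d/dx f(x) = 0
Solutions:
 f(x) = -sqrt(C1 + x^2)
 f(x) = sqrt(C1 + x^2)


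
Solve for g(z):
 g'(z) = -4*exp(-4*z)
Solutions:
 g(z) = C1 + exp(-4*z)


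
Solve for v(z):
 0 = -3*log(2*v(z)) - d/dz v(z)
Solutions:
 Integral(1/(log(_y) + log(2)), (_y, v(z)))/3 = C1 - z


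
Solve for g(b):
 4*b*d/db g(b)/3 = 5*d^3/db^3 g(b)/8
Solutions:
 g(b) = C1 + Integral(C2*airyai(2*30^(2/3)*b/15) + C3*airybi(2*30^(2/3)*b/15), b)


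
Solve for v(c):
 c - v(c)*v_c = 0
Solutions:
 v(c) = -sqrt(C1 + c^2)
 v(c) = sqrt(C1 + c^2)


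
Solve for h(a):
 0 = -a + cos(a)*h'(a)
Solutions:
 h(a) = C1 + Integral(a/cos(a), a)


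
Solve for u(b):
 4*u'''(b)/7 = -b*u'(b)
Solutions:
 u(b) = C1 + Integral(C2*airyai(-14^(1/3)*b/2) + C3*airybi(-14^(1/3)*b/2), b)


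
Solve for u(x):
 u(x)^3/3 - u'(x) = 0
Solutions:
 u(x) = -sqrt(6)*sqrt(-1/(C1 + x))/2
 u(x) = sqrt(6)*sqrt(-1/(C1 + x))/2


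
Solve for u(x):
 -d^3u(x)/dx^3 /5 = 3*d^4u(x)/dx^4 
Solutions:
 u(x) = C1 + C2*x + C3*x^2 + C4*exp(-x/15)


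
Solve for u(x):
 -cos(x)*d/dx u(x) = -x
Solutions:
 u(x) = C1 + Integral(x/cos(x), x)


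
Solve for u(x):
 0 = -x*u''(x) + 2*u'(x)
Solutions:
 u(x) = C1 + C2*x^3


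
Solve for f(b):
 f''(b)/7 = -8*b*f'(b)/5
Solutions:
 f(b) = C1 + C2*erf(2*sqrt(35)*b/5)


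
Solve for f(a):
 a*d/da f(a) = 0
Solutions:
 f(a) = C1


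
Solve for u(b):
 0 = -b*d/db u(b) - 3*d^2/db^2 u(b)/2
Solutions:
 u(b) = C1 + C2*erf(sqrt(3)*b/3)


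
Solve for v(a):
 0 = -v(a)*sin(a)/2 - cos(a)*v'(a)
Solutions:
 v(a) = C1*sqrt(cos(a))


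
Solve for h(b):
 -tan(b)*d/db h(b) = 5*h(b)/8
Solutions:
 h(b) = C1/sin(b)^(5/8)


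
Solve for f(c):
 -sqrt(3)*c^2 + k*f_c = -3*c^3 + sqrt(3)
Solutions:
 f(c) = C1 - 3*c^4/(4*k) + sqrt(3)*c^3/(3*k) + sqrt(3)*c/k


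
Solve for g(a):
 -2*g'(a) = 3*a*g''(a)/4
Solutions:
 g(a) = C1 + C2/a^(5/3)


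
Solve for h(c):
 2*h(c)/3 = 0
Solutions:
 h(c) = 0


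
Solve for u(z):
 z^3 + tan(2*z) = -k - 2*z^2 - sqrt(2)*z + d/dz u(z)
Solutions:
 u(z) = C1 + k*z + z^4/4 + 2*z^3/3 + sqrt(2)*z^2/2 - log(cos(2*z))/2


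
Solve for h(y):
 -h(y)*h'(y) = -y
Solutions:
 h(y) = -sqrt(C1 + y^2)
 h(y) = sqrt(C1 + y^2)


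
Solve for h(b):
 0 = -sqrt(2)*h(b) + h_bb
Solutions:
 h(b) = C1*exp(-2^(1/4)*b) + C2*exp(2^(1/4)*b)


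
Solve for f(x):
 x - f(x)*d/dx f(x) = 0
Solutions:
 f(x) = -sqrt(C1 + x^2)
 f(x) = sqrt(C1 + x^2)


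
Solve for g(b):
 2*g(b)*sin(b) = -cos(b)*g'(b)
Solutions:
 g(b) = C1*cos(b)^2


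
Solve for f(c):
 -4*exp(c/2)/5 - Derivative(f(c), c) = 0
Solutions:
 f(c) = C1 - 8*exp(c/2)/5


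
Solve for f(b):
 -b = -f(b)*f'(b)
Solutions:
 f(b) = -sqrt(C1 + b^2)
 f(b) = sqrt(C1 + b^2)


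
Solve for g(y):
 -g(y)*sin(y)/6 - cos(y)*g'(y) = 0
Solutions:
 g(y) = C1*cos(y)^(1/6)


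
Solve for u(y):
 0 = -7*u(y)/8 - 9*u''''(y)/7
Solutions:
 u(y) = (C1*sin(2^(3/4)*sqrt(21)*y/12) + C2*cos(2^(3/4)*sqrt(21)*y/12))*exp(-2^(3/4)*sqrt(21)*y/12) + (C3*sin(2^(3/4)*sqrt(21)*y/12) + C4*cos(2^(3/4)*sqrt(21)*y/12))*exp(2^(3/4)*sqrt(21)*y/12)


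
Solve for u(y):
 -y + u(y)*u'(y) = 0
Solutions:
 u(y) = -sqrt(C1 + y^2)
 u(y) = sqrt(C1 + y^2)


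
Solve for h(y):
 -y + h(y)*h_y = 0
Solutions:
 h(y) = -sqrt(C1 + y^2)
 h(y) = sqrt(C1 + y^2)


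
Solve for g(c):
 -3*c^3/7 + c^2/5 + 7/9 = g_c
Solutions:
 g(c) = C1 - 3*c^4/28 + c^3/15 + 7*c/9


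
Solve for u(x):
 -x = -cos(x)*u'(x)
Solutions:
 u(x) = C1 + Integral(x/cos(x), x)


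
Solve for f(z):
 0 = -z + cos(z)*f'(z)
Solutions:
 f(z) = C1 + Integral(z/cos(z), z)


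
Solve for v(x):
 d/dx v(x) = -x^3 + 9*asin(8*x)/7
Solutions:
 v(x) = C1 - x^4/4 + 9*x*asin(8*x)/7 + 9*sqrt(1 - 64*x^2)/56


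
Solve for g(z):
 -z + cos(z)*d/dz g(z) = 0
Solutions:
 g(z) = C1 + Integral(z/cos(z), z)


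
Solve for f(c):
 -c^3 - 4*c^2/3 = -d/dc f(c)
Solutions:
 f(c) = C1 + c^4/4 + 4*c^3/9


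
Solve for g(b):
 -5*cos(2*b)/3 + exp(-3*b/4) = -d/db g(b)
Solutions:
 g(b) = C1 + 5*sin(2*b)/6 + 4*exp(-3*b/4)/3


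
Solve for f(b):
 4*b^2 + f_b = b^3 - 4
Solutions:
 f(b) = C1 + b^4/4 - 4*b^3/3 - 4*b


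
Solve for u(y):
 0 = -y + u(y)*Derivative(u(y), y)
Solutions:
 u(y) = -sqrt(C1 + y^2)
 u(y) = sqrt(C1 + y^2)


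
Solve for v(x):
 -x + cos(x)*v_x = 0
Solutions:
 v(x) = C1 + Integral(x/cos(x), x)


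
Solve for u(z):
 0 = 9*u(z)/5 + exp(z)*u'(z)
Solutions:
 u(z) = C1*exp(9*exp(-z)/5)


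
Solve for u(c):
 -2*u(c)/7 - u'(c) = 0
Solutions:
 u(c) = C1*exp(-2*c/7)


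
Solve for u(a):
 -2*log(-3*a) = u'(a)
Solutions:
 u(a) = C1 - 2*a*log(-a) + 2*a*(1 - log(3))


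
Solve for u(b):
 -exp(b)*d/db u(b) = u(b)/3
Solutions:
 u(b) = C1*exp(exp(-b)/3)


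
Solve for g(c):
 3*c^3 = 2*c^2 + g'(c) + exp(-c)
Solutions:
 g(c) = C1 + 3*c^4/4 - 2*c^3/3 + exp(-c)


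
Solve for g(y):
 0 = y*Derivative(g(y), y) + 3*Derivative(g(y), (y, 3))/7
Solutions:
 g(y) = C1 + Integral(C2*airyai(-3^(2/3)*7^(1/3)*y/3) + C3*airybi(-3^(2/3)*7^(1/3)*y/3), y)


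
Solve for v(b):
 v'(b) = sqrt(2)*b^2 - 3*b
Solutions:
 v(b) = C1 + sqrt(2)*b^3/3 - 3*b^2/2


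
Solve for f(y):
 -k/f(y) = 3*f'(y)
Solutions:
 f(y) = -sqrt(C1 - 6*k*y)/3
 f(y) = sqrt(C1 - 6*k*y)/3


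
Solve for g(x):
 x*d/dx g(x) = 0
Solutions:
 g(x) = C1


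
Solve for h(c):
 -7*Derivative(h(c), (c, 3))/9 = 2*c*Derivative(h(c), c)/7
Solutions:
 h(c) = C1 + Integral(C2*airyai(-126^(1/3)*c/7) + C3*airybi(-126^(1/3)*c/7), c)


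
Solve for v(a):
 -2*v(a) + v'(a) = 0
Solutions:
 v(a) = C1*exp(2*a)


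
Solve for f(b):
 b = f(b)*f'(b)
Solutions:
 f(b) = -sqrt(C1 + b^2)
 f(b) = sqrt(C1 + b^2)


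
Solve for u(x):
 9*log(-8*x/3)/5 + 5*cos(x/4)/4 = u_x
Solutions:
 u(x) = C1 + 9*x*log(-x)/5 - 9*x*log(3)/5 - 9*x/5 + 27*x*log(2)/5 + 5*sin(x/4)


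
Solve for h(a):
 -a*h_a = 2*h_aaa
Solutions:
 h(a) = C1 + Integral(C2*airyai(-2^(2/3)*a/2) + C3*airybi(-2^(2/3)*a/2), a)


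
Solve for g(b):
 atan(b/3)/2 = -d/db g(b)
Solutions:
 g(b) = C1 - b*atan(b/3)/2 + 3*log(b^2 + 9)/4


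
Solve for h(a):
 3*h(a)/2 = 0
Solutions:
 h(a) = 0


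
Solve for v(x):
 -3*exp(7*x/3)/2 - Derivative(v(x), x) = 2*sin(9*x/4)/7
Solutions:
 v(x) = C1 - 9*exp(7*x/3)/14 + 8*cos(9*x/4)/63


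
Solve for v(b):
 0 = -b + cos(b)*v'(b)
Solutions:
 v(b) = C1 + Integral(b/cos(b), b)


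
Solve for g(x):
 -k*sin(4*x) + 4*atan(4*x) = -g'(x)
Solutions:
 g(x) = C1 - k*cos(4*x)/4 - 4*x*atan(4*x) + log(16*x^2 + 1)/2


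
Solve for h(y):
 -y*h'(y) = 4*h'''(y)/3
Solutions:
 h(y) = C1 + Integral(C2*airyai(-6^(1/3)*y/2) + C3*airybi(-6^(1/3)*y/2), y)


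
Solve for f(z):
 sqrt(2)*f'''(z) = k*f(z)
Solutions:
 f(z) = C1*exp(2^(5/6)*k^(1/3)*z/2) + C2*exp(2^(5/6)*k^(1/3)*z*(-1 + sqrt(3)*I)/4) + C3*exp(-2^(5/6)*k^(1/3)*z*(1 + sqrt(3)*I)/4)


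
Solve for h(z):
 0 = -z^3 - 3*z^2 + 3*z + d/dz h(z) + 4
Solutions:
 h(z) = C1 + z^4/4 + z^3 - 3*z^2/2 - 4*z


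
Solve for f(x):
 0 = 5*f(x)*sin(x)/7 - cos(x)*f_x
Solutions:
 f(x) = C1/cos(x)^(5/7)


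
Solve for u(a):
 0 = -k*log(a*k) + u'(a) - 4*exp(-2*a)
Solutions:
 u(a) = C1 + a*k*log(a*k) - a*k - 2*exp(-2*a)


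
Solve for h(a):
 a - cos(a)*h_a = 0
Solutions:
 h(a) = C1 + Integral(a/cos(a), a)


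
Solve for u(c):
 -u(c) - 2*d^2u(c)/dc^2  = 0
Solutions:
 u(c) = C1*sin(sqrt(2)*c/2) + C2*cos(sqrt(2)*c/2)


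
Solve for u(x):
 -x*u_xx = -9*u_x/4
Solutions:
 u(x) = C1 + C2*x^(13/4)


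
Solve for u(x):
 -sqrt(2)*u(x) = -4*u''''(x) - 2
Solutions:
 u(x) = C1*exp(-2^(5/8)*x/2) + C2*exp(2^(5/8)*x/2) + C3*sin(2^(5/8)*x/2) + C4*cos(2^(5/8)*x/2) + sqrt(2)


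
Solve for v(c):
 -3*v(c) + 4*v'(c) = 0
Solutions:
 v(c) = C1*exp(3*c/4)


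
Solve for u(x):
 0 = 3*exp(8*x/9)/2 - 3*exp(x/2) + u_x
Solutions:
 u(x) = C1 - 27*exp(8*x/9)/16 + 6*exp(x/2)


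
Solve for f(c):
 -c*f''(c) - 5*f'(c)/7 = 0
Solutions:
 f(c) = C1 + C2*c^(2/7)


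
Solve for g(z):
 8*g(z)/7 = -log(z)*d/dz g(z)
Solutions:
 g(z) = C1*exp(-8*li(z)/7)


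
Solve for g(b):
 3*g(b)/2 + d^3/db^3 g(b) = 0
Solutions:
 g(b) = C3*exp(-2^(2/3)*3^(1/3)*b/2) + (C1*sin(2^(2/3)*3^(5/6)*b/4) + C2*cos(2^(2/3)*3^(5/6)*b/4))*exp(2^(2/3)*3^(1/3)*b/4)


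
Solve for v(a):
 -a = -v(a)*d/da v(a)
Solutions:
 v(a) = -sqrt(C1 + a^2)
 v(a) = sqrt(C1 + a^2)


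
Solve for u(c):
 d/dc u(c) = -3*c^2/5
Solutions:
 u(c) = C1 - c^3/5


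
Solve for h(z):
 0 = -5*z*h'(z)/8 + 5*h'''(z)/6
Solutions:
 h(z) = C1 + Integral(C2*airyai(6^(1/3)*z/2) + C3*airybi(6^(1/3)*z/2), z)


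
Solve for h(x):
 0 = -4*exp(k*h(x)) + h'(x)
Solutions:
 h(x) = Piecewise((log(-1/(C1*k + 4*k*x))/k, Ne(k, 0)), (nan, True))
 h(x) = Piecewise((C1 + 4*x, Eq(k, 0)), (nan, True))


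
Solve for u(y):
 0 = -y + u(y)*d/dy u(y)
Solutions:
 u(y) = -sqrt(C1 + y^2)
 u(y) = sqrt(C1 + y^2)


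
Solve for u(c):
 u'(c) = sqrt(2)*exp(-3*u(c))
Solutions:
 u(c) = log(C1 + 3*sqrt(2)*c)/3
 u(c) = log((-3^(1/3) - 3^(5/6)*I)*(C1 + sqrt(2)*c)^(1/3)/2)
 u(c) = log((-3^(1/3) + 3^(5/6)*I)*(C1 + sqrt(2)*c)^(1/3)/2)


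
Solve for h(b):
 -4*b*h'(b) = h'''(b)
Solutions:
 h(b) = C1 + Integral(C2*airyai(-2^(2/3)*b) + C3*airybi(-2^(2/3)*b), b)


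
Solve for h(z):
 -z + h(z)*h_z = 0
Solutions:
 h(z) = -sqrt(C1 + z^2)
 h(z) = sqrt(C1 + z^2)


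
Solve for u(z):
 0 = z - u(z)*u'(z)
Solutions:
 u(z) = -sqrt(C1 + z^2)
 u(z) = sqrt(C1 + z^2)


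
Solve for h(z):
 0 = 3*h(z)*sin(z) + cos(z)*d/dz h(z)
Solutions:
 h(z) = C1*cos(z)^3


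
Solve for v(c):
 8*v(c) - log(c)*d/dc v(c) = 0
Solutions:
 v(c) = C1*exp(8*li(c))


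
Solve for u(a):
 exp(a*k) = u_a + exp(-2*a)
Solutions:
 u(a) = C1 + exp(-2*a)/2 + exp(a*k)/k


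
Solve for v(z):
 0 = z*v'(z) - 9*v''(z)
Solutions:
 v(z) = C1 + C2*erfi(sqrt(2)*z/6)


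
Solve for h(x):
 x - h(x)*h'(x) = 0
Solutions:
 h(x) = -sqrt(C1 + x^2)
 h(x) = sqrt(C1 + x^2)


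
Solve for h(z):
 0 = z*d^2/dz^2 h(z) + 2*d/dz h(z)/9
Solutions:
 h(z) = C1 + C2*z^(7/9)


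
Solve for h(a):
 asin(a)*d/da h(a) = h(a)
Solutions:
 h(a) = C1*exp(Integral(1/asin(a), a))


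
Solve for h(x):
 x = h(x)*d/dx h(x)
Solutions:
 h(x) = -sqrt(C1 + x^2)
 h(x) = sqrt(C1 + x^2)


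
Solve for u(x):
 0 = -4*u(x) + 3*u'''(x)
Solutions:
 u(x) = C3*exp(6^(2/3)*x/3) + (C1*sin(2^(2/3)*3^(1/6)*x/2) + C2*cos(2^(2/3)*3^(1/6)*x/2))*exp(-6^(2/3)*x/6)


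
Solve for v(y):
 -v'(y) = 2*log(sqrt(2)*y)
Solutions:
 v(y) = C1 - 2*y*log(y) - y*log(2) + 2*y


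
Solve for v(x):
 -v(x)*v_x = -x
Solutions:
 v(x) = -sqrt(C1 + x^2)
 v(x) = sqrt(C1 + x^2)


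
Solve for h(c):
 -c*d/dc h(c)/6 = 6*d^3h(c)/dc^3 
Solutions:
 h(c) = C1 + Integral(C2*airyai(-6^(1/3)*c/6) + C3*airybi(-6^(1/3)*c/6), c)


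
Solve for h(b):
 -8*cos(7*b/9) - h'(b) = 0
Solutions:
 h(b) = C1 - 72*sin(7*b/9)/7


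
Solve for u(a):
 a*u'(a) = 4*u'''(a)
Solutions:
 u(a) = C1 + Integral(C2*airyai(2^(1/3)*a/2) + C3*airybi(2^(1/3)*a/2), a)


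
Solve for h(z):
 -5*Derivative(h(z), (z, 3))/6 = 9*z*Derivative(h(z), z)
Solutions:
 h(z) = C1 + Integral(C2*airyai(-3*2^(1/3)*5^(2/3)*z/5) + C3*airybi(-3*2^(1/3)*5^(2/3)*z/5), z)


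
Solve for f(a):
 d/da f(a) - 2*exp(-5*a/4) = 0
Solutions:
 f(a) = C1 - 8*exp(-5*a/4)/5


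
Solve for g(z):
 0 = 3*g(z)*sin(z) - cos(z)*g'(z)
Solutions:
 g(z) = C1/cos(z)^3


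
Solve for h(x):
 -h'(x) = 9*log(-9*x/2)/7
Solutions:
 h(x) = C1 - 9*x*log(-x)/7 + 9*x*(-2*log(3) + log(2) + 1)/7


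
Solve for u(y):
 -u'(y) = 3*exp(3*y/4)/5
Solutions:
 u(y) = C1 - 4*exp(3*y/4)/5


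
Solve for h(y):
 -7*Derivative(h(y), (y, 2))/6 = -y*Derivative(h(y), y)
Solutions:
 h(y) = C1 + C2*erfi(sqrt(21)*y/7)


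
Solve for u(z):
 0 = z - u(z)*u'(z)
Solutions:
 u(z) = -sqrt(C1 + z^2)
 u(z) = sqrt(C1 + z^2)


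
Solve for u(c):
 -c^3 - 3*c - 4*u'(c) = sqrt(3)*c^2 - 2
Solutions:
 u(c) = C1 - c^4/16 - sqrt(3)*c^3/12 - 3*c^2/8 + c/2


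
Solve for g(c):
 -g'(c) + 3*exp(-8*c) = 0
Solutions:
 g(c) = C1 - 3*exp(-8*c)/8


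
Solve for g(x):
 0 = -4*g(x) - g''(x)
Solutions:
 g(x) = C1*sin(2*x) + C2*cos(2*x)


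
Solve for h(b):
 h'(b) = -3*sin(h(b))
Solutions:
 h(b) = -acos((-C1 - exp(6*b))/(C1 - exp(6*b))) + 2*pi
 h(b) = acos((-C1 - exp(6*b))/(C1 - exp(6*b)))


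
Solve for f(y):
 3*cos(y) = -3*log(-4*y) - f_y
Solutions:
 f(y) = C1 - 3*y*log(-y) - 6*y*log(2) + 3*y - 3*sin(y)


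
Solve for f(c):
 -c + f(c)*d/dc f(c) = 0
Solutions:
 f(c) = -sqrt(C1 + c^2)
 f(c) = sqrt(C1 + c^2)


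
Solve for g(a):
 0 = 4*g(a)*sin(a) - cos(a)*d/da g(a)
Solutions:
 g(a) = C1/cos(a)^4


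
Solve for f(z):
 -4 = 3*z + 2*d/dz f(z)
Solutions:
 f(z) = C1 - 3*z^2/4 - 2*z


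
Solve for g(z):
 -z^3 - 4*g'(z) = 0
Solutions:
 g(z) = C1 - z^4/16


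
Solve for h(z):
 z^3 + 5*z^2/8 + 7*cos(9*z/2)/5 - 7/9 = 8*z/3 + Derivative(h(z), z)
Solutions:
 h(z) = C1 + z^4/4 + 5*z^3/24 - 4*z^2/3 - 7*z/9 + 14*sin(9*z/2)/45


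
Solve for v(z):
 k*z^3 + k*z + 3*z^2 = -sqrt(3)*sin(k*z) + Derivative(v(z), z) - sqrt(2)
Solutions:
 v(z) = C1 + k*z^4/4 + k*z^2/2 + z^3 + sqrt(2)*z - sqrt(3)*cos(k*z)/k


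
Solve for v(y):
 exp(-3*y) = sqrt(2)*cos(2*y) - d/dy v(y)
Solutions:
 v(y) = C1 + sqrt(2)*sin(2*y)/2 + exp(-3*y)/3


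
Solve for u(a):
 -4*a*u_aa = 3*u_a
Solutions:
 u(a) = C1 + C2*a^(1/4)


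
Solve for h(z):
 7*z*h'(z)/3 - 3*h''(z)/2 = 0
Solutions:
 h(z) = C1 + C2*erfi(sqrt(7)*z/3)


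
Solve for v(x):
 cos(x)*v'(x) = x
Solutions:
 v(x) = C1 + Integral(x/cos(x), x)


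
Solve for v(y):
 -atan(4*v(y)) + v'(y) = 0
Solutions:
 Integral(1/atan(4*_y), (_y, v(y))) = C1 + y


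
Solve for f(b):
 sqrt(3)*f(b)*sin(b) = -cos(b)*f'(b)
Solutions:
 f(b) = C1*cos(b)^(sqrt(3))


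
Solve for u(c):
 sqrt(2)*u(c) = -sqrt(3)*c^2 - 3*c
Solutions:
 u(c) = c*(-sqrt(6)*c - 3*sqrt(2))/2


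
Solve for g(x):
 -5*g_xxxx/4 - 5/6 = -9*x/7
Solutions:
 g(x) = C1 + C2*x + C3*x^2 + C4*x^3 + 3*x^5/350 - x^4/36


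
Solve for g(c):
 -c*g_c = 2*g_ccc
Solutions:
 g(c) = C1 + Integral(C2*airyai(-2^(2/3)*c/2) + C3*airybi(-2^(2/3)*c/2), c)


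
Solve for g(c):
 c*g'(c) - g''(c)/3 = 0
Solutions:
 g(c) = C1 + C2*erfi(sqrt(6)*c/2)


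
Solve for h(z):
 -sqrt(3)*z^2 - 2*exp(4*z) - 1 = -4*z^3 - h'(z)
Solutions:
 h(z) = C1 - z^4 + sqrt(3)*z^3/3 + z + exp(4*z)/2


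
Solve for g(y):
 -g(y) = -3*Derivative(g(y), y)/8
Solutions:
 g(y) = C1*exp(8*y/3)


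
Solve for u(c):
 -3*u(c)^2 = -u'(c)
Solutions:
 u(c) = -1/(C1 + 3*c)


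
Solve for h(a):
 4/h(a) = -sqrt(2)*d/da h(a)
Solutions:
 h(a) = -sqrt(C1 - 4*sqrt(2)*a)
 h(a) = sqrt(C1 - 4*sqrt(2)*a)


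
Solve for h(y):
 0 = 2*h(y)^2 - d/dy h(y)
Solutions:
 h(y) = -1/(C1 + 2*y)


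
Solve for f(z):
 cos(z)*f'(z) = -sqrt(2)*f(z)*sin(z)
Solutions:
 f(z) = C1*cos(z)^(sqrt(2))


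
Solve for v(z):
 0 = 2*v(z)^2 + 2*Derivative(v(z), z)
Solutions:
 v(z) = 1/(C1 + z)


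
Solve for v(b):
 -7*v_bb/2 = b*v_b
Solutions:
 v(b) = C1 + C2*erf(sqrt(7)*b/7)


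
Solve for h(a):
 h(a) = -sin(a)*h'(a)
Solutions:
 h(a) = C1*sqrt(cos(a) + 1)/sqrt(cos(a) - 1)


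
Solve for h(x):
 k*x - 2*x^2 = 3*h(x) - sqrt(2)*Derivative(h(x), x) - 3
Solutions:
 h(x) = C1*exp(3*sqrt(2)*x/2) + k*x/3 + sqrt(2)*k/9 - 2*x^2/3 - 4*sqrt(2)*x/9 + 19/27


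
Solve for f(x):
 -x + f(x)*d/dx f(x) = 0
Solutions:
 f(x) = -sqrt(C1 + x^2)
 f(x) = sqrt(C1 + x^2)


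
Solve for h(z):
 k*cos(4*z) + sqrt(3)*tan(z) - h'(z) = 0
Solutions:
 h(z) = C1 + k*sin(4*z)/4 - sqrt(3)*log(cos(z))


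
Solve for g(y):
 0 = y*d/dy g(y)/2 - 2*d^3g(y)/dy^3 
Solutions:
 g(y) = C1 + Integral(C2*airyai(2^(1/3)*y/2) + C3*airybi(2^(1/3)*y/2), y)


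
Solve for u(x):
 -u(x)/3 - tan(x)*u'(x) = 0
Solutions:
 u(x) = C1/sin(x)^(1/3)


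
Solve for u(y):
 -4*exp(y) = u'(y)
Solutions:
 u(y) = C1 - 4*exp(y)


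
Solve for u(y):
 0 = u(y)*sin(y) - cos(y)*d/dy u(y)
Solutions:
 u(y) = C1/cos(y)


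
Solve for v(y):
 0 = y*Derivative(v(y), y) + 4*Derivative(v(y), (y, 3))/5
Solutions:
 v(y) = C1 + Integral(C2*airyai(-10^(1/3)*y/2) + C3*airybi(-10^(1/3)*y/2), y)


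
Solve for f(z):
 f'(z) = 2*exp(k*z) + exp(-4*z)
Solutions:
 f(z) = C1 - exp(-4*z)/4 + 2*exp(k*z)/k


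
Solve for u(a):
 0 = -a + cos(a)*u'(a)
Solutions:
 u(a) = C1 + Integral(a/cos(a), a)


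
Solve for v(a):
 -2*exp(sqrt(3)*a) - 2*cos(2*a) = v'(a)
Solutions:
 v(a) = C1 - 2*sqrt(3)*exp(sqrt(3)*a)/3 - sin(2*a)


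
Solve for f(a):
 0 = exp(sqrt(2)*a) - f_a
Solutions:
 f(a) = C1 + sqrt(2)*exp(sqrt(2)*a)/2


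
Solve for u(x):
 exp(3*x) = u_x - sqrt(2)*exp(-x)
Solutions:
 u(x) = C1 + exp(3*x)/3 - sqrt(2)*exp(-x)


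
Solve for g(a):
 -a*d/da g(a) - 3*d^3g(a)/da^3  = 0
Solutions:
 g(a) = C1 + Integral(C2*airyai(-3^(2/3)*a/3) + C3*airybi(-3^(2/3)*a/3), a)


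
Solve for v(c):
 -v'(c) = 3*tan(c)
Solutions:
 v(c) = C1 + 3*log(cos(c))


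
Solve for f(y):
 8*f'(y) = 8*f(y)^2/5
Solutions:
 f(y) = -5/(C1 + y)


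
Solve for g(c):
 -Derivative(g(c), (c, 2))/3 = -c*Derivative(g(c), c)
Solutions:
 g(c) = C1 + C2*erfi(sqrt(6)*c/2)


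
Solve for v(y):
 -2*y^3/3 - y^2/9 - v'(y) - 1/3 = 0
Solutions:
 v(y) = C1 - y^4/6 - y^3/27 - y/3


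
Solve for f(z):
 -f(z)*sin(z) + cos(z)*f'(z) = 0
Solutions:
 f(z) = C1/cos(z)


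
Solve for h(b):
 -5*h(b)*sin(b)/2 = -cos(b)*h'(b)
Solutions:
 h(b) = C1/cos(b)^(5/2)


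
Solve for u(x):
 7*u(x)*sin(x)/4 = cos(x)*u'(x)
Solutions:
 u(x) = C1/cos(x)^(7/4)


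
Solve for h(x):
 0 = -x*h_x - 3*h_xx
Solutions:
 h(x) = C1 + C2*erf(sqrt(6)*x/6)


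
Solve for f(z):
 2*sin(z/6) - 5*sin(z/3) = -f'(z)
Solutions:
 f(z) = C1 + 12*cos(z/6) - 15*cos(z/3)


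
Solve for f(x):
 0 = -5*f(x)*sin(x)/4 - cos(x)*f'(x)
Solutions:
 f(x) = C1*cos(x)^(5/4)


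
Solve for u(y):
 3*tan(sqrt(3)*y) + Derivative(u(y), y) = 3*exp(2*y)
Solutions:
 u(y) = C1 + 3*exp(2*y)/2 + sqrt(3)*log(cos(sqrt(3)*y))


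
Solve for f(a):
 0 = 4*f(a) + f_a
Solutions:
 f(a) = C1*exp(-4*a)


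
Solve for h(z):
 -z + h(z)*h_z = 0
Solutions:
 h(z) = -sqrt(C1 + z^2)
 h(z) = sqrt(C1 + z^2)


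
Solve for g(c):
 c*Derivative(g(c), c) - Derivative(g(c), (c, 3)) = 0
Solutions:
 g(c) = C1 + Integral(C2*airyai(c) + C3*airybi(c), c)


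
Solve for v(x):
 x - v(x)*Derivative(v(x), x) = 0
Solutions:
 v(x) = -sqrt(C1 + x^2)
 v(x) = sqrt(C1 + x^2)


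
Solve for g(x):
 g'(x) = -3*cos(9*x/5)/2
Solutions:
 g(x) = C1 - 5*sin(9*x/5)/6


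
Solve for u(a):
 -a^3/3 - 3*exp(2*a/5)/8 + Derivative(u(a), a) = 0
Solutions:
 u(a) = C1 + a^4/12 + 15*exp(2*a/5)/16


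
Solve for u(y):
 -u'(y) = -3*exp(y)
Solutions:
 u(y) = C1 + 3*exp(y)


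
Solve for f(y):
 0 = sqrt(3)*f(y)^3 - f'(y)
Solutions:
 f(y) = -sqrt(2)*sqrt(-1/(C1 + sqrt(3)*y))/2
 f(y) = sqrt(2)*sqrt(-1/(C1 + sqrt(3)*y))/2


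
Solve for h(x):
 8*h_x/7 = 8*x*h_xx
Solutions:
 h(x) = C1 + C2*x^(8/7)


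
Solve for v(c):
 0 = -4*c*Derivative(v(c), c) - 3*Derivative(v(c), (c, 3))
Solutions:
 v(c) = C1 + Integral(C2*airyai(-6^(2/3)*c/3) + C3*airybi(-6^(2/3)*c/3), c)


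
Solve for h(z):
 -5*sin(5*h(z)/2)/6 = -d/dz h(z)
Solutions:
 -5*z/6 + log(cos(5*h(z)/2) - 1)/5 - log(cos(5*h(z)/2) + 1)/5 = C1


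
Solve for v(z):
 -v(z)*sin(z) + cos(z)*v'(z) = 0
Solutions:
 v(z) = C1/cos(z)


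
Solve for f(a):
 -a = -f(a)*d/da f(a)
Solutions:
 f(a) = -sqrt(C1 + a^2)
 f(a) = sqrt(C1 + a^2)


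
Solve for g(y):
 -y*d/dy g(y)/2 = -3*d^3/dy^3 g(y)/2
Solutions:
 g(y) = C1 + Integral(C2*airyai(3^(2/3)*y/3) + C3*airybi(3^(2/3)*y/3), y)


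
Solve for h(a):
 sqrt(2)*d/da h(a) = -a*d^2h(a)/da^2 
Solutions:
 h(a) = C1 + C2*a^(1 - sqrt(2))
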